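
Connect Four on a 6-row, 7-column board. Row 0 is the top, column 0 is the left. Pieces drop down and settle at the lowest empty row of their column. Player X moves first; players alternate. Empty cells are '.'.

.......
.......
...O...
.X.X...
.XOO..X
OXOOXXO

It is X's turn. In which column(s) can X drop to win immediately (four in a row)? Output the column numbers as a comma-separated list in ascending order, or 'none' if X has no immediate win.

Answer: 1

Derivation:
col 0: drop X → no win
col 1: drop X → WIN!
col 2: drop X → no win
col 3: drop X → no win
col 4: drop X → no win
col 5: drop X → no win
col 6: drop X → no win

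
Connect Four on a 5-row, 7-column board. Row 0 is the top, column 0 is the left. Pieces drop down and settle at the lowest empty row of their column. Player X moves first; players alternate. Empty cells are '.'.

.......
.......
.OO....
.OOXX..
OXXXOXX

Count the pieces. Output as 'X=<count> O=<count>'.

X=7 O=6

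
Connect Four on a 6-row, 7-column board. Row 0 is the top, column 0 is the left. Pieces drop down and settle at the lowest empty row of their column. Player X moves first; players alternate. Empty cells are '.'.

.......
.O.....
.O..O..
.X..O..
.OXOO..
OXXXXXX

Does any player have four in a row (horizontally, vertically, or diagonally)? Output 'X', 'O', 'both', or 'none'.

X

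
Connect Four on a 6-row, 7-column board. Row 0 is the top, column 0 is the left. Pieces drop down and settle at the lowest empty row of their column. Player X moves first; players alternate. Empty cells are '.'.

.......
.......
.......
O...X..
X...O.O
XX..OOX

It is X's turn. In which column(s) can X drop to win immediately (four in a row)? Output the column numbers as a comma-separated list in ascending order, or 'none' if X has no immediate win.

col 0: drop X → no win
col 1: drop X → no win
col 2: drop X → no win
col 3: drop X → no win
col 4: drop X → no win
col 5: drop X → no win
col 6: drop X → no win

Answer: none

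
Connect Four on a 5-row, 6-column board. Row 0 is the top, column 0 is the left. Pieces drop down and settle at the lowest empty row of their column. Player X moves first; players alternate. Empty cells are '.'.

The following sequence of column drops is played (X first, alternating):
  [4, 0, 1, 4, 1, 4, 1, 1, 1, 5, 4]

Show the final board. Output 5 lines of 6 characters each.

Move 1: X drops in col 4, lands at row 4
Move 2: O drops in col 0, lands at row 4
Move 3: X drops in col 1, lands at row 4
Move 4: O drops in col 4, lands at row 3
Move 5: X drops in col 1, lands at row 3
Move 6: O drops in col 4, lands at row 2
Move 7: X drops in col 1, lands at row 2
Move 8: O drops in col 1, lands at row 1
Move 9: X drops in col 1, lands at row 0
Move 10: O drops in col 5, lands at row 4
Move 11: X drops in col 4, lands at row 1

Answer: .X....
.O..X.
.X..O.
.X..O.
OX..XO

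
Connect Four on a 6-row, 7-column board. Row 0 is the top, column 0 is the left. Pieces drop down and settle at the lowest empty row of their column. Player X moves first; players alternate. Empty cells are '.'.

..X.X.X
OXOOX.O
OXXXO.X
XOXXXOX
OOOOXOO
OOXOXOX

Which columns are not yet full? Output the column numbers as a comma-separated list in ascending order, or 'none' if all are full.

Answer: 0,1,3,5

Derivation:
col 0: top cell = '.' → open
col 1: top cell = '.' → open
col 2: top cell = 'X' → FULL
col 3: top cell = '.' → open
col 4: top cell = 'X' → FULL
col 5: top cell = '.' → open
col 6: top cell = 'X' → FULL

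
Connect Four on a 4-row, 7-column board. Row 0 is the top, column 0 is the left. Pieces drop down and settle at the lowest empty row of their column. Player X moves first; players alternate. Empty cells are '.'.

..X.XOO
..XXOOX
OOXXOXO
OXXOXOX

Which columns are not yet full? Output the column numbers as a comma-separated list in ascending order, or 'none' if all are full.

Answer: 0,1,3

Derivation:
col 0: top cell = '.' → open
col 1: top cell = '.' → open
col 2: top cell = 'X' → FULL
col 3: top cell = '.' → open
col 4: top cell = 'X' → FULL
col 5: top cell = 'O' → FULL
col 6: top cell = 'O' → FULL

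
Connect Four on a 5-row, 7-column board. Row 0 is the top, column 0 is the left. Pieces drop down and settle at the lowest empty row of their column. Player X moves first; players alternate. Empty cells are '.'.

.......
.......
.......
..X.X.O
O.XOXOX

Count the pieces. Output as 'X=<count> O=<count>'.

X=5 O=4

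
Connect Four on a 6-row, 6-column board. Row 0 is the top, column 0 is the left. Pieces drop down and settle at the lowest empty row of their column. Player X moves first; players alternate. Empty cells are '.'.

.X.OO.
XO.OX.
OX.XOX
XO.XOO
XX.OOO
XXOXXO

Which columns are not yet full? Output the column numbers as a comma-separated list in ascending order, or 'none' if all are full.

col 0: top cell = '.' → open
col 1: top cell = 'X' → FULL
col 2: top cell = '.' → open
col 3: top cell = 'O' → FULL
col 4: top cell = 'O' → FULL
col 5: top cell = '.' → open

Answer: 0,2,5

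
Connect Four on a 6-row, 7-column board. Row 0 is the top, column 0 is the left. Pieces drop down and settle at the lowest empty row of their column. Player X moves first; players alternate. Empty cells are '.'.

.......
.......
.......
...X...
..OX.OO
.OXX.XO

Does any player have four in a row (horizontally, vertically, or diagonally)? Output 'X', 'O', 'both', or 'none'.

none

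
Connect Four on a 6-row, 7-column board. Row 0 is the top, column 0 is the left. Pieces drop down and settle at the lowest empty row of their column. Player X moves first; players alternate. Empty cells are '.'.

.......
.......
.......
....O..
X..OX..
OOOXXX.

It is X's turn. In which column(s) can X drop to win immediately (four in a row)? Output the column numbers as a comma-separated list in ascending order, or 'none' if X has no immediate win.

Answer: 6

Derivation:
col 0: drop X → no win
col 1: drop X → no win
col 2: drop X → no win
col 3: drop X → no win
col 4: drop X → no win
col 5: drop X → no win
col 6: drop X → WIN!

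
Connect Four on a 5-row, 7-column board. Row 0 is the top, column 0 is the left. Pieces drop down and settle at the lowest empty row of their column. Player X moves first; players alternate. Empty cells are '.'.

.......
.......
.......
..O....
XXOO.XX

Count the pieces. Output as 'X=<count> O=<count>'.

X=4 O=3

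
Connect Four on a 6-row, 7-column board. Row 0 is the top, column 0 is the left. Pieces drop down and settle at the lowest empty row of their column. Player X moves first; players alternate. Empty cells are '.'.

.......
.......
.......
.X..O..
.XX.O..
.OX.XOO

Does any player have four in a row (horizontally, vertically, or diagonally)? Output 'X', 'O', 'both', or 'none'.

none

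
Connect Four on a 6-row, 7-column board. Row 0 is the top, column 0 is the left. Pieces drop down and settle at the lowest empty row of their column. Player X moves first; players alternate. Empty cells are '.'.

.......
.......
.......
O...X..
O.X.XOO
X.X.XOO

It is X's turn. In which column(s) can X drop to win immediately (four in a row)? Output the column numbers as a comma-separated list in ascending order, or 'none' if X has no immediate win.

col 0: drop X → no win
col 1: drop X → no win
col 2: drop X → no win
col 3: drop X → no win
col 4: drop X → WIN!
col 5: drop X → no win
col 6: drop X → no win

Answer: 4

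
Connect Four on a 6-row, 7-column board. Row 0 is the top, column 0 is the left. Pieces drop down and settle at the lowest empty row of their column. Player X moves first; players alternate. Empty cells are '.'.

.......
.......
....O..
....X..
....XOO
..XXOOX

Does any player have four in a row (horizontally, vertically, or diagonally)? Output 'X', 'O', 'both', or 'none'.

none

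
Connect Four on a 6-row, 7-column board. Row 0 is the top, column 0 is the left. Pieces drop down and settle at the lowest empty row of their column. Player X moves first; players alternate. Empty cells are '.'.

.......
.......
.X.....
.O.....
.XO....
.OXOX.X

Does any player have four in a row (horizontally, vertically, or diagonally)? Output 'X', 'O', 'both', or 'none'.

none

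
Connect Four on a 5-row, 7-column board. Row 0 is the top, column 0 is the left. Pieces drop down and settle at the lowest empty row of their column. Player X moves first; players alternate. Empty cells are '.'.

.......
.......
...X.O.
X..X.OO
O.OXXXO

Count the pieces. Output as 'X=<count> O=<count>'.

X=6 O=6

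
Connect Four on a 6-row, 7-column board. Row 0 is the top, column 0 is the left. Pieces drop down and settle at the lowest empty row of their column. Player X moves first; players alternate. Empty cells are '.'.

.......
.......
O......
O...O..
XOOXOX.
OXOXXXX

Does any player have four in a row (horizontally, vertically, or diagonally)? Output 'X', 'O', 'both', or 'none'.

X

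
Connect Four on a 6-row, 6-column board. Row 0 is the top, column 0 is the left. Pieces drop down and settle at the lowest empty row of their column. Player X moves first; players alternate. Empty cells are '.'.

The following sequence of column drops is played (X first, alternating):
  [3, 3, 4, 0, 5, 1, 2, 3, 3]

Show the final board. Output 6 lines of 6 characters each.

Answer: ......
......
...X..
...O..
...O..
OOXXXX

Derivation:
Move 1: X drops in col 3, lands at row 5
Move 2: O drops in col 3, lands at row 4
Move 3: X drops in col 4, lands at row 5
Move 4: O drops in col 0, lands at row 5
Move 5: X drops in col 5, lands at row 5
Move 6: O drops in col 1, lands at row 5
Move 7: X drops in col 2, lands at row 5
Move 8: O drops in col 3, lands at row 3
Move 9: X drops in col 3, lands at row 2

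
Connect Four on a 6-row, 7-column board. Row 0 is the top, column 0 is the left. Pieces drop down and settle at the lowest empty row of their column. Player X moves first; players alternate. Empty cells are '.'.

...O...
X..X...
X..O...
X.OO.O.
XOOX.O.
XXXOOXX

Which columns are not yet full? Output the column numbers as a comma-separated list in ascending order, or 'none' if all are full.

col 0: top cell = '.' → open
col 1: top cell = '.' → open
col 2: top cell = '.' → open
col 3: top cell = 'O' → FULL
col 4: top cell = '.' → open
col 5: top cell = '.' → open
col 6: top cell = '.' → open

Answer: 0,1,2,4,5,6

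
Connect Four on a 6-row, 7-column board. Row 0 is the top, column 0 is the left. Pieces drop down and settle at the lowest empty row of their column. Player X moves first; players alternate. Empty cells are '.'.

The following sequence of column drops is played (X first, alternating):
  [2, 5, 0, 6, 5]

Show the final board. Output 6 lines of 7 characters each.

Answer: .......
.......
.......
.......
.....X.
X.X..OO

Derivation:
Move 1: X drops in col 2, lands at row 5
Move 2: O drops in col 5, lands at row 5
Move 3: X drops in col 0, lands at row 5
Move 4: O drops in col 6, lands at row 5
Move 5: X drops in col 5, lands at row 4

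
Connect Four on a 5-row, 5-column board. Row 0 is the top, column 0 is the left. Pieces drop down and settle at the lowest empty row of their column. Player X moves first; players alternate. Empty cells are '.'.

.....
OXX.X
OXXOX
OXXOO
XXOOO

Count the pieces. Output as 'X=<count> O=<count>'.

X=10 O=9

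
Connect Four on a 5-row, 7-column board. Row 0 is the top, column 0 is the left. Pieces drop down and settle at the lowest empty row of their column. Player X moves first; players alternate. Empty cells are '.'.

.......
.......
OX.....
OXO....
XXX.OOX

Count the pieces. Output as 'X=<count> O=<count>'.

X=6 O=5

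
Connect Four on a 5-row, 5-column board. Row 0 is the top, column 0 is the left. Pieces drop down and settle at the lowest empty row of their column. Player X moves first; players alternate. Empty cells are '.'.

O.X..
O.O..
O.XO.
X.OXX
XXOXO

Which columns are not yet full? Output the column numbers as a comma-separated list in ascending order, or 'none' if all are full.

Answer: 1,3,4

Derivation:
col 0: top cell = 'O' → FULL
col 1: top cell = '.' → open
col 2: top cell = 'X' → FULL
col 3: top cell = '.' → open
col 4: top cell = '.' → open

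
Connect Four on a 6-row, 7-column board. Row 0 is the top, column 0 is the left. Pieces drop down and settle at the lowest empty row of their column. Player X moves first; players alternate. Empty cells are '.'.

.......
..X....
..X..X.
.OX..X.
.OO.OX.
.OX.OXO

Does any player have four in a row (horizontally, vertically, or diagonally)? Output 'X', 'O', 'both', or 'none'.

X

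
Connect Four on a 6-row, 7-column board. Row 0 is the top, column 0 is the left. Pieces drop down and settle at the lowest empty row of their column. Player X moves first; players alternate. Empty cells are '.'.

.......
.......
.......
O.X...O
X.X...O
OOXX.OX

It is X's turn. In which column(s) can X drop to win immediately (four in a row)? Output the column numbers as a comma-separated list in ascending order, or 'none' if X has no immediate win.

col 0: drop X → no win
col 1: drop X → no win
col 2: drop X → WIN!
col 3: drop X → no win
col 4: drop X → no win
col 5: drop X → no win
col 6: drop X → no win

Answer: 2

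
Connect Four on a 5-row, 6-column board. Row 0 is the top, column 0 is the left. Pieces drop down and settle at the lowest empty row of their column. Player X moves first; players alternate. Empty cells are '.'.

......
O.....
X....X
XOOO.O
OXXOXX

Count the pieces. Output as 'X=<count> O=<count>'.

X=7 O=7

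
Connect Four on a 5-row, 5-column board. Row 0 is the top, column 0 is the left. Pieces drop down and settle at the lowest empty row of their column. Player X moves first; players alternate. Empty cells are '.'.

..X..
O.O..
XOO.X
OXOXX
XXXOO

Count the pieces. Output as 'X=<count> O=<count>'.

X=9 O=8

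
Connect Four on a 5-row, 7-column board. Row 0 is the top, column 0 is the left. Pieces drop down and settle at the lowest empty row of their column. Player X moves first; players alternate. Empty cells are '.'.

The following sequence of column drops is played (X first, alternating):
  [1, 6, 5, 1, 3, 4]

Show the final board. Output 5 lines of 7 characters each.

Move 1: X drops in col 1, lands at row 4
Move 2: O drops in col 6, lands at row 4
Move 3: X drops in col 5, lands at row 4
Move 4: O drops in col 1, lands at row 3
Move 5: X drops in col 3, lands at row 4
Move 6: O drops in col 4, lands at row 4

Answer: .......
.......
.......
.O.....
.X.XOXO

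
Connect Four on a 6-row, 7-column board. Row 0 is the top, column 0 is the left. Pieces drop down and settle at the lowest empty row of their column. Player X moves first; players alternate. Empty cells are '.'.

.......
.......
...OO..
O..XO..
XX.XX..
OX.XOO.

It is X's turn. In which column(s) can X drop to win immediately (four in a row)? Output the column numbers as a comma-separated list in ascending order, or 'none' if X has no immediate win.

col 0: drop X → no win
col 1: drop X → no win
col 2: drop X → no win
col 3: drop X → no win
col 4: drop X → no win
col 5: drop X → no win
col 6: drop X → no win

Answer: none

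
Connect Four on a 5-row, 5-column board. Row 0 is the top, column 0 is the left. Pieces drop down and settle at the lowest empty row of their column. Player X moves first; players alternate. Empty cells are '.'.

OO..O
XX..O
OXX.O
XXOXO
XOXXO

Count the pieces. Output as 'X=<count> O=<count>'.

X=10 O=10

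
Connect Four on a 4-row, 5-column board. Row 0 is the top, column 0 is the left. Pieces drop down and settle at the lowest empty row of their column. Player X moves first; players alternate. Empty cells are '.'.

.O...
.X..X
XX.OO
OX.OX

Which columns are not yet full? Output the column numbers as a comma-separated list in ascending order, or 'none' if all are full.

Answer: 0,2,3,4

Derivation:
col 0: top cell = '.' → open
col 1: top cell = 'O' → FULL
col 2: top cell = '.' → open
col 3: top cell = '.' → open
col 4: top cell = '.' → open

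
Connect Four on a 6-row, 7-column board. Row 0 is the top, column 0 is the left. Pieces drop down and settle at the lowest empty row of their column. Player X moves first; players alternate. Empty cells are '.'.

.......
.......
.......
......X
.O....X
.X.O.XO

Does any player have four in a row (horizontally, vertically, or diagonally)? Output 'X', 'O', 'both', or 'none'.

none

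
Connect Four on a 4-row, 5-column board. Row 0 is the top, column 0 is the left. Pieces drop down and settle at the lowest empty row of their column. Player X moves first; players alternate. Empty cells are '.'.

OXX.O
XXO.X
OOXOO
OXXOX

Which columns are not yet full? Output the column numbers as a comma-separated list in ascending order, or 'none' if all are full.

col 0: top cell = 'O' → FULL
col 1: top cell = 'X' → FULL
col 2: top cell = 'X' → FULL
col 3: top cell = '.' → open
col 4: top cell = 'O' → FULL

Answer: 3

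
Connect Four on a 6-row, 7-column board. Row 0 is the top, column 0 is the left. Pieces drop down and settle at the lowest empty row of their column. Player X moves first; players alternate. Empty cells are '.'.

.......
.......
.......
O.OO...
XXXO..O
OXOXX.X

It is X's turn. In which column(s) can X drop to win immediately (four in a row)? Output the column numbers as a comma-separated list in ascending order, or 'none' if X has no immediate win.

col 0: drop X → no win
col 1: drop X → no win
col 2: drop X → no win
col 3: drop X → no win
col 4: drop X → no win
col 5: drop X → WIN!
col 6: drop X → no win

Answer: 5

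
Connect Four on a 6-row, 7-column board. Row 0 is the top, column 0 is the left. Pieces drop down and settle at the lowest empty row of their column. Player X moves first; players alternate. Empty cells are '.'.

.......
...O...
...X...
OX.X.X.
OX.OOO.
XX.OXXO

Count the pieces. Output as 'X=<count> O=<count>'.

X=9 O=8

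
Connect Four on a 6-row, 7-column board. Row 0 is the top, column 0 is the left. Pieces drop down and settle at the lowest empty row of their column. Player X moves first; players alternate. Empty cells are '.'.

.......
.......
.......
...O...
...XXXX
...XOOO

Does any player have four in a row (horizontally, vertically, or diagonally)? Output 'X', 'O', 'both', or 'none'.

X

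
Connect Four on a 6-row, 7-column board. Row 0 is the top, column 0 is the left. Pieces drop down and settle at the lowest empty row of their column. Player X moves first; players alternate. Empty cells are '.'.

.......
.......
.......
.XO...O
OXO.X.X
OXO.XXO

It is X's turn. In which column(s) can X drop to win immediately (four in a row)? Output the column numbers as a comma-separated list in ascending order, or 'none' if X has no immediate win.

col 0: drop X → no win
col 1: drop X → WIN!
col 2: drop X → no win
col 3: drop X → no win
col 4: drop X → no win
col 5: drop X → no win
col 6: drop X → no win

Answer: 1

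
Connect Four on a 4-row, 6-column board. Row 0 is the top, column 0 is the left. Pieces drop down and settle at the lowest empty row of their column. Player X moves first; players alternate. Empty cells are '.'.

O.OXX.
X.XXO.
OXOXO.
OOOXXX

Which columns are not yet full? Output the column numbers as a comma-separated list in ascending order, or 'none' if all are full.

col 0: top cell = 'O' → FULL
col 1: top cell = '.' → open
col 2: top cell = 'O' → FULL
col 3: top cell = 'X' → FULL
col 4: top cell = 'X' → FULL
col 5: top cell = '.' → open

Answer: 1,5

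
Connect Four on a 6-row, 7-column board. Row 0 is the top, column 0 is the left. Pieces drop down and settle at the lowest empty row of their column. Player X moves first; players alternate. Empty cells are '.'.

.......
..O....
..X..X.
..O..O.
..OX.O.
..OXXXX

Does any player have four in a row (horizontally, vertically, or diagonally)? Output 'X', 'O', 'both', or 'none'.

X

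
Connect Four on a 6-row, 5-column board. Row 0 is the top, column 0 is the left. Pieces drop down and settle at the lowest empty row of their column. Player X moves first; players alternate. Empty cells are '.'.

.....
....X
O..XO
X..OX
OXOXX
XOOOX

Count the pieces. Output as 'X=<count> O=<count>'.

X=9 O=8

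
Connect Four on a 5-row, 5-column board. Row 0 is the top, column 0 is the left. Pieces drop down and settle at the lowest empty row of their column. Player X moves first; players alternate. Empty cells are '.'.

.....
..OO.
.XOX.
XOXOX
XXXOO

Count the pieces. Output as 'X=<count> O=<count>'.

X=8 O=7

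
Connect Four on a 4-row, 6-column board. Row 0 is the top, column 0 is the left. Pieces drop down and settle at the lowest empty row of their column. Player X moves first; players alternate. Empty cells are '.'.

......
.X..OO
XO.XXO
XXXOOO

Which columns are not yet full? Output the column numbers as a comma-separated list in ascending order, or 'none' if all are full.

col 0: top cell = '.' → open
col 1: top cell = '.' → open
col 2: top cell = '.' → open
col 3: top cell = '.' → open
col 4: top cell = '.' → open
col 5: top cell = '.' → open

Answer: 0,1,2,3,4,5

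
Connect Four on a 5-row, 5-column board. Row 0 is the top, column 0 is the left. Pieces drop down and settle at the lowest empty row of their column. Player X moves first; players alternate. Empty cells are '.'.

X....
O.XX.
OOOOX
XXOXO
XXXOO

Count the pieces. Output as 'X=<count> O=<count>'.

X=10 O=9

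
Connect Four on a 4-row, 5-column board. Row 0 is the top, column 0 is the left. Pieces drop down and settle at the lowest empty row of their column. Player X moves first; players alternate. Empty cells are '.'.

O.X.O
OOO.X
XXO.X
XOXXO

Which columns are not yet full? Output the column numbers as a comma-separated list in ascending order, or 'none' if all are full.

Answer: 1,3

Derivation:
col 0: top cell = 'O' → FULL
col 1: top cell = '.' → open
col 2: top cell = 'X' → FULL
col 3: top cell = '.' → open
col 4: top cell = 'O' → FULL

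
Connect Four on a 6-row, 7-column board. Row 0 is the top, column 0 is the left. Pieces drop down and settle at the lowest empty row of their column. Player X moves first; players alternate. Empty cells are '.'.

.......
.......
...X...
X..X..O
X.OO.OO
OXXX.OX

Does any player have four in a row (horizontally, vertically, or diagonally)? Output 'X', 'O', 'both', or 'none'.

none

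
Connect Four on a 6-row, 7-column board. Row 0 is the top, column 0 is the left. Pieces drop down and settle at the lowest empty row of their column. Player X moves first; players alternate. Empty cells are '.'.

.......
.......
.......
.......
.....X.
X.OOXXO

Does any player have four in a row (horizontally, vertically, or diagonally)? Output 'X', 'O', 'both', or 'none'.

none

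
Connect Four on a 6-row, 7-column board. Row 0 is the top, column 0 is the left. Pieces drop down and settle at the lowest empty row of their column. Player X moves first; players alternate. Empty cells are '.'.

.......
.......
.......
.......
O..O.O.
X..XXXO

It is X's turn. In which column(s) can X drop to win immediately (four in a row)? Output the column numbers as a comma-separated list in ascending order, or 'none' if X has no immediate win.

Answer: 2

Derivation:
col 0: drop X → no win
col 1: drop X → no win
col 2: drop X → WIN!
col 3: drop X → no win
col 4: drop X → no win
col 5: drop X → no win
col 6: drop X → no win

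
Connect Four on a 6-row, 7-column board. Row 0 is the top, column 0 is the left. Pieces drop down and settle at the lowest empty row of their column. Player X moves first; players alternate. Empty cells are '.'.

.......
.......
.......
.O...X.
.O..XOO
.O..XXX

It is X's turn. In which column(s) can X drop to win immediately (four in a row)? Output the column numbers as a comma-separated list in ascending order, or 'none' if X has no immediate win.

col 0: drop X → no win
col 1: drop X → no win
col 2: drop X → no win
col 3: drop X → WIN!
col 4: drop X → no win
col 5: drop X → no win
col 6: drop X → no win

Answer: 3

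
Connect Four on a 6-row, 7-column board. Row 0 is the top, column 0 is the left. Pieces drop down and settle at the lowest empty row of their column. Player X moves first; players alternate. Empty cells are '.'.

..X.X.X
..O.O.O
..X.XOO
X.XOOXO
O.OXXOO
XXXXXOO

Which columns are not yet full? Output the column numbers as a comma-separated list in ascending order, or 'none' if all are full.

Answer: 0,1,3,5

Derivation:
col 0: top cell = '.' → open
col 1: top cell = '.' → open
col 2: top cell = 'X' → FULL
col 3: top cell = '.' → open
col 4: top cell = 'X' → FULL
col 5: top cell = '.' → open
col 6: top cell = 'X' → FULL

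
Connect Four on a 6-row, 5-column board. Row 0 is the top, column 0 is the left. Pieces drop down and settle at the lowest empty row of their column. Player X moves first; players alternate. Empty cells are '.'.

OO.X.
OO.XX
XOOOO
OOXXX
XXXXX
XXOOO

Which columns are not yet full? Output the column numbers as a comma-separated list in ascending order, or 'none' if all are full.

col 0: top cell = 'O' → FULL
col 1: top cell = 'O' → FULL
col 2: top cell = '.' → open
col 3: top cell = 'X' → FULL
col 4: top cell = '.' → open

Answer: 2,4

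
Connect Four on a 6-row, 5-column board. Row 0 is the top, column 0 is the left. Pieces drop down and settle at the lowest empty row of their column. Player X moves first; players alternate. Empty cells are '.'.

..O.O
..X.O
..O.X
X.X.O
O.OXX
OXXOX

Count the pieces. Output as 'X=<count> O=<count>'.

X=9 O=9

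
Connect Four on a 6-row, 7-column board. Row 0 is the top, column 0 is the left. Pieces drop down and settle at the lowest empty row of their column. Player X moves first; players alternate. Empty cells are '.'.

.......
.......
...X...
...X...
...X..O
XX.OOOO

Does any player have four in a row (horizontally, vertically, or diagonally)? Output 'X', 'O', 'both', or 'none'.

O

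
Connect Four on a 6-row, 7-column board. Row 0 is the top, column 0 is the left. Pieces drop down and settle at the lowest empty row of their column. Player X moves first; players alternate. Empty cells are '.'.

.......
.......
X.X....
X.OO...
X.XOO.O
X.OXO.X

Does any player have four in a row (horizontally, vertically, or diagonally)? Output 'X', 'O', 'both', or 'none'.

X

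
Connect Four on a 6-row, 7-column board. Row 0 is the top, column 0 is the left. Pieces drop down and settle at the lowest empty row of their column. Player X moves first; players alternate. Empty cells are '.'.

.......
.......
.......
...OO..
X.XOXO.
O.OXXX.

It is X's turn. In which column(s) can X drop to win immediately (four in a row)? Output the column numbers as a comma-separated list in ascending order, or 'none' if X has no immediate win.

Answer: 6

Derivation:
col 0: drop X → no win
col 1: drop X → no win
col 2: drop X → no win
col 3: drop X → no win
col 4: drop X → no win
col 5: drop X → no win
col 6: drop X → WIN!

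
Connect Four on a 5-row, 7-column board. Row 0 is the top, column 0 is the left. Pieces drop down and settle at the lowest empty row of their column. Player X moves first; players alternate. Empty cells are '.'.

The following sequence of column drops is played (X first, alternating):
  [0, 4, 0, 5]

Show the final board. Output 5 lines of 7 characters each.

Answer: .......
.......
.......
X......
X...OO.

Derivation:
Move 1: X drops in col 0, lands at row 4
Move 2: O drops in col 4, lands at row 4
Move 3: X drops in col 0, lands at row 3
Move 4: O drops in col 5, lands at row 4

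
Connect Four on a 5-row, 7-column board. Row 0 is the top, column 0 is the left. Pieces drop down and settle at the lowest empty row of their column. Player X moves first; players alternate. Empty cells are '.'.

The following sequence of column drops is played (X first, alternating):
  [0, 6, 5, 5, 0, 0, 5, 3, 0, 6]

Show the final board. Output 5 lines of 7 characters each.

Move 1: X drops in col 0, lands at row 4
Move 2: O drops in col 6, lands at row 4
Move 3: X drops in col 5, lands at row 4
Move 4: O drops in col 5, lands at row 3
Move 5: X drops in col 0, lands at row 3
Move 6: O drops in col 0, lands at row 2
Move 7: X drops in col 5, lands at row 2
Move 8: O drops in col 3, lands at row 4
Move 9: X drops in col 0, lands at row 1
Move 10: O drops in col 6, lands at row 3

Answer: .......
X......
O....X.
X....OO
X..O.XO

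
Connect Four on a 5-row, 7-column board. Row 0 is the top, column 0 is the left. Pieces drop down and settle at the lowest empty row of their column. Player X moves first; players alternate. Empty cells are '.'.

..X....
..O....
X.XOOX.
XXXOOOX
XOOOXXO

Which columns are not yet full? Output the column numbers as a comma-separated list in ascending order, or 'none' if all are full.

col 0: top cell = '.' → open
col 1: top cell = '.' → open
col 2: top cell = 'X' → FULL
col 3: top cell = '.' → open
col 4: top cell = '.' → open
col 5: top cell = '.' → open
col 6: top cell = '.' → open

Answer: 0,1,3,4,5,6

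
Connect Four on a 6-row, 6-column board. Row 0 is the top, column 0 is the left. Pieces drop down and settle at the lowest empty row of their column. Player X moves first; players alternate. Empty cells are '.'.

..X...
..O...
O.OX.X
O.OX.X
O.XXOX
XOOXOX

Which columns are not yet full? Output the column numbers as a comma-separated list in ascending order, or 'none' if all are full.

col 0: top cell = '.' → open
col 1: top cell = '.' → open
col 2: top cell = 'X' → FULL
col 3: top cell = '.' → open
col 4: top cell = '.' → open
col 5: top cell = '.' → open

Answer: 0,1,3,4,5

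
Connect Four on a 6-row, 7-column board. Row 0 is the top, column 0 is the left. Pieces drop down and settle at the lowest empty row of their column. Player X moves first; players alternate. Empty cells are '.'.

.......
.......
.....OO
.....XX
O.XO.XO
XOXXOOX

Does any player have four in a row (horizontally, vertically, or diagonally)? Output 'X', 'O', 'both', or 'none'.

none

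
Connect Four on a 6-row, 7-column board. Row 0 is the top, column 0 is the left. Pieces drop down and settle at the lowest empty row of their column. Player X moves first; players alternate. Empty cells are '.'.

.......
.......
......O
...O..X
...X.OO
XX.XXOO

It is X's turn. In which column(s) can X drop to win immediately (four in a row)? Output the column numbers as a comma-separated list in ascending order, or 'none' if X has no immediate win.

Answer: 2

Derivation:
col 0: drop X → no win
col 1: drop X → no win
col 2: drop X → WIN!
col 3: drop X → no win
col 4: drop X → no win
col 5: drop X → no win
col 6: drop X → no win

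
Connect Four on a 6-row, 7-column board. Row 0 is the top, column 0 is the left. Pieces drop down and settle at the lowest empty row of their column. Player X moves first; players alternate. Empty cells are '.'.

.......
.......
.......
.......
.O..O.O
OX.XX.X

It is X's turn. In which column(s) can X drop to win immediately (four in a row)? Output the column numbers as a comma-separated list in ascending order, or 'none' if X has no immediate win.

col 0: drop X → no win
col 1: drop X → no win
col 2: drop X → WIN!
col 3: drop X → no win
col 4: drop X → no win
col 5: drop X → WIN!
col 6: drop X → no win

Answer: 2,5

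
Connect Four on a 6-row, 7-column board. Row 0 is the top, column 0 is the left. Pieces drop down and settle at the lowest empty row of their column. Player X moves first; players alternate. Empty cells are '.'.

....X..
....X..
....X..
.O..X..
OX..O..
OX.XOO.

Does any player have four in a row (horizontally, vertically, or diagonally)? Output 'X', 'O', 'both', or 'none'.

X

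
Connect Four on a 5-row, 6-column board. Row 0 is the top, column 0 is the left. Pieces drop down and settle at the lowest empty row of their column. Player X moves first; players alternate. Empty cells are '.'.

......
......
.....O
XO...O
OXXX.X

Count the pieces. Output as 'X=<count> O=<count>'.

X=5 O=4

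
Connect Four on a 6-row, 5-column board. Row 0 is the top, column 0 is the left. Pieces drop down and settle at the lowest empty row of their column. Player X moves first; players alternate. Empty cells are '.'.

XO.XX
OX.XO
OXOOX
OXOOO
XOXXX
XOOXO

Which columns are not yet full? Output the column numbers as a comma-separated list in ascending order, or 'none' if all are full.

col 0: top cell = 'X' → FULL
col 1: top cell = 'O' → FULL
col 2: top cell = '.' → open
col 3: top cell = 'X' → FULL
col 4: top cell = 'X' → FULL

Answer: 2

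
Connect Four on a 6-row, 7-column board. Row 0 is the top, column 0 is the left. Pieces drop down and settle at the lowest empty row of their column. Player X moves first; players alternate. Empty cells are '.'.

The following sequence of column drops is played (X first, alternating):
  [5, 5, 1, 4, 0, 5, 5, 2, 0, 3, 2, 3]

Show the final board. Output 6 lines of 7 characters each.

Answer: .......
.......
.....X.
.....O.
X.XO.O.
XXOOOX.

Derivation:
Move 1: X drops in col 5, lands at row 5
Move 2: O drops in col 5, lands at row 4
Move 3: X drops in col 1, lands at row 5
Move 4: O drops in col 4, lands at row 5
Move 5: X drops in col 0, lands at row 5
Move 6: O drops in col 5, lands at row 3
Move 7: X drops in col 5, lands at row 2
Move 8: O drops in col 2, lands at row 5
Move 9: X drops in col 0, lands at row 4
Move 10: O drops in col 3, lands at row 5
Move 11: X drops in col 2, lands at row 4
Move 12: O drops in col 3, lands at row 4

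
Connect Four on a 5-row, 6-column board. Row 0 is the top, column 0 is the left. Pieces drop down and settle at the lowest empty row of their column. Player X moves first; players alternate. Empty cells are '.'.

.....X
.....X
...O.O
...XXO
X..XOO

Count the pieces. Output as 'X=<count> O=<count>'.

X=6 O=5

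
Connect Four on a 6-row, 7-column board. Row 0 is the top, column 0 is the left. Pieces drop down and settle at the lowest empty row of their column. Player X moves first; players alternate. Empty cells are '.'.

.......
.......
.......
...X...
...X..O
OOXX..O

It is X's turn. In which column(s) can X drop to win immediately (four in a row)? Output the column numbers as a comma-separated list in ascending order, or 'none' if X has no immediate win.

Answer: 3

Derivation:
col 0: drop X → no win
col 1: drop X → no win
col 2: drop X → no win
col 3: drop X → WIN!
col 4: drop X → no win
col 5: drop X → no win
col 6: drop X → no win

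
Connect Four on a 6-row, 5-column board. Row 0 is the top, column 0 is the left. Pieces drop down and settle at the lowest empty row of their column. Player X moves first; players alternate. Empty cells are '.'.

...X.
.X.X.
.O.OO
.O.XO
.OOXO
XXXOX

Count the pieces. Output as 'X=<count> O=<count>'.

X=9 O=9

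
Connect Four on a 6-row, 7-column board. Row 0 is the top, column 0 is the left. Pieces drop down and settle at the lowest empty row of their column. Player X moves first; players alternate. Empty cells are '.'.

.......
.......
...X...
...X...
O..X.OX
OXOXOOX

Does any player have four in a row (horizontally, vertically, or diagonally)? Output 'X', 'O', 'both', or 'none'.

X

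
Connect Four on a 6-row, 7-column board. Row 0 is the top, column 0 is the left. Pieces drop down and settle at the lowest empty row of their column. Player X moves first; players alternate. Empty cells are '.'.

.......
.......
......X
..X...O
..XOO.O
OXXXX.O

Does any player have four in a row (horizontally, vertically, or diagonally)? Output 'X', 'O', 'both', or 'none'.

X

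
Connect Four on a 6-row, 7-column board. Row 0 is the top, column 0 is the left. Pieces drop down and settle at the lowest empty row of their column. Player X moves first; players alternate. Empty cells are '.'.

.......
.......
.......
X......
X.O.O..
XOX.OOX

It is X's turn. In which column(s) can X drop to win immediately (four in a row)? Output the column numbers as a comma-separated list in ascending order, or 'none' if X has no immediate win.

col 0: drop X → WIN!
col 1: drop X → no win
col 2: drop X → no win
col 3: drop X → no win
col 4: drop X → no win
col 5: drop X → no win
col 6: drop X → no win

Answer: 0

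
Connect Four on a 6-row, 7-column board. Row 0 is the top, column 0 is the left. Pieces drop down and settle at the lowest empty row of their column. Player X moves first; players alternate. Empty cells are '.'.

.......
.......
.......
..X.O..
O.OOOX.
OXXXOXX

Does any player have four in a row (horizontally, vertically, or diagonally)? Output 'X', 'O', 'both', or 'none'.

none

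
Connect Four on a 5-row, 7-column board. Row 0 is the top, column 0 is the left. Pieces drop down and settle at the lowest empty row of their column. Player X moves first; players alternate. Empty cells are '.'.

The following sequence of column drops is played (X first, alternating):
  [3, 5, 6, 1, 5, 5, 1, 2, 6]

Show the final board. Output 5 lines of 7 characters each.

Answer: .......
.......
.....O.
.X...XX
.OOX.OX

Derivation:
Move 1: X drops in col 3, lands at row 4
Move 2: O drops in col 5, lands at row 4
Move 3: X drops in col 6, lands at row 4
Move 4: O drops in col 1, lands at row 4
Move 5: X drops in col 5, lands at row 3
Move 6: O drops in col 5, lands at row 2
Move 7: X drops in col 1, lands at row 3
Move 8: O drops in col 2, lands at row 4
Move 9: X drops in col 6, lands at row 3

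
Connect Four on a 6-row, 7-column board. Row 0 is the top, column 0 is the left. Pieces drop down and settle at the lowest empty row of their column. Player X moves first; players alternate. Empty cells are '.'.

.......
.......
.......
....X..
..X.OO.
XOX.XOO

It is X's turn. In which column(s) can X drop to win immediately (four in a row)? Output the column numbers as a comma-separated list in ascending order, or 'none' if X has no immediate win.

Answer: none

Derivation:
col 0: drop X → no win
col 1: drop X → no win
col 2: drop X → no win
col 3: drop X → no win
col 4: drop X → no win
col 5: drop X → no win
col 6: drop X → no win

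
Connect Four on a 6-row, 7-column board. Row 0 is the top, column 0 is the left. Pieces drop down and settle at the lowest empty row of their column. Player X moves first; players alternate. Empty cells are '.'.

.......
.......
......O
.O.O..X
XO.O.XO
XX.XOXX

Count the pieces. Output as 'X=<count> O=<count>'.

X=8 O=7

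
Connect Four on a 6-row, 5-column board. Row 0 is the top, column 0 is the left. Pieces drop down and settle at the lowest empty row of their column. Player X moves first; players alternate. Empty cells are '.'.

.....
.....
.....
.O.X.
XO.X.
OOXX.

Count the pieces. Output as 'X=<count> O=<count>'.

X=5 O=4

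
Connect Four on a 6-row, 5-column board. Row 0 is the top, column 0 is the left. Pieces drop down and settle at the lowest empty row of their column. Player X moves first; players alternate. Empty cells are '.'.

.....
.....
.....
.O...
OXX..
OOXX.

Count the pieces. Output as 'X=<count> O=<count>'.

X=4 O=4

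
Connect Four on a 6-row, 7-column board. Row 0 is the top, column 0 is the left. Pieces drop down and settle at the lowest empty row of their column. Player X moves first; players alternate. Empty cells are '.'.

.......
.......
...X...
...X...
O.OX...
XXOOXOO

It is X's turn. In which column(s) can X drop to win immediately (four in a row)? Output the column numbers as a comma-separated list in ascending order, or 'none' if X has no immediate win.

col 0: drop X → no win
col 1: drop X → no win
col 2: drop X → no win
col 3: drop X → WIN!
col 4: drop X → no win
col 5: drop X → no win
col 6: drop X → no win

Answer: 3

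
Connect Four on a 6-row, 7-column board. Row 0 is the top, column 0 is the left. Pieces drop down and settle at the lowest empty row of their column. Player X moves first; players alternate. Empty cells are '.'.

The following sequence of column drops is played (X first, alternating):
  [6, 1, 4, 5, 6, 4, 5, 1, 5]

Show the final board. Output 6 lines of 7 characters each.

Answer: .......
.......
.......
.....X.
.O..OXX
.O..XOX

Derivation:
Move 1: X drops in col 6, lands at row 5
Move 2: O drops in col 1, lands at row 5
Move 3: X drops in col 4, lands at row 5
Move 4: O drops in col 5, lands at row 5
Move 5: X drops in col 6, lands at row 4
Move 6: O drops in col 4, lands at row 4
Move 7: X drops in col 5, lands at row 4
Move 8: O drops in col 1, lands at row 4
Move 9: X drops in col 5, lands at row 3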